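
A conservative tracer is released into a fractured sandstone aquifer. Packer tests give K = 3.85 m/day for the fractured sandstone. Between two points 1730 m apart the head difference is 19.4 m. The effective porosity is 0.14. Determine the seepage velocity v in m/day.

0.308

Hydraulic gradient i = Δh / L = 19.4 / 1730 = 0.01121.
Darcy flux q = K · i = 3.850 × 0.01121 = 0.04317 m/day.
Seepage velocity v = q / n_e = 0.04317 / 0.14 = 0.3084 m/day.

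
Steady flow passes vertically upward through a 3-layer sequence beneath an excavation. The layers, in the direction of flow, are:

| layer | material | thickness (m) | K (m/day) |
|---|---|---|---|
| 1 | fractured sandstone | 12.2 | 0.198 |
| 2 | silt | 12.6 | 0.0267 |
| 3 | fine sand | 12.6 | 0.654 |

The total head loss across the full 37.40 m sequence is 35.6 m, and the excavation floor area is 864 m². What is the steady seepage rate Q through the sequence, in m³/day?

55.6

Flow is perpendicular to layering, so the layers act in series and the equivalent K is the thickness-weighted harmonic mean.
Total thickness L = 12.2 + 12.6 + 12.6 = 37.40 m.
Σ(b_i/K_i) = 12.2/0.198 + 12.6/0.0267 + 12.6/0.654 = 552.8 d.
K_eq = L / Σ(b_i/K_i) = 37.40 / 552.8 = 0.06766 m/day.
Q = K_eq · A · (Δh/L) = 0.06766 × 864 × (35.6/37.40) = 55.64 m³/day.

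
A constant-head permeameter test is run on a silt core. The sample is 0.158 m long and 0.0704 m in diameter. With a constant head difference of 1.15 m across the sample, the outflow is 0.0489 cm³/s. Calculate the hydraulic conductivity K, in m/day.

0.149

Cross-sectional area A = π·(d/2)² = π × (0.0704/2)² = 0.003893 m².
Convert discharge: 0.0489 cm³/s = 4.890e-08 m³/s.
Darcy's law rearranged: K = Q·L / (A·Δh) = 4.890e-08 × 0.158 / (0.003893 × 1.15) = 1.726e-06 m/s = 0.1491 m/day.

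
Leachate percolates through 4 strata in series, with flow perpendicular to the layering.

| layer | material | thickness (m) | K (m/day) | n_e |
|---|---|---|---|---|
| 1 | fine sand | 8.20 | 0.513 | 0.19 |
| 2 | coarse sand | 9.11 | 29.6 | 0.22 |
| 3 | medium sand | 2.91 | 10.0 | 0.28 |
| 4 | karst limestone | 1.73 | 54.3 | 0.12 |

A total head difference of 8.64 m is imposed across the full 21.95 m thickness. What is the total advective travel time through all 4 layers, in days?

With flow normal to the layers, continuity requires the same specific discharge q through every layer.
Σ(b_i/K_i) = 8.20/0.513 + 9.11/29.6 + 2.91/10.0 + 1.73/54.3 = 16.62 d.
q = Δh / Σ(b_i/K_i) = 8.64 / 16.62 = 0.5200 m/day.
In each layer the seepage velocity is v_i = q/n_i, so the layer transit time is t_i = b_i·n_i / q:
  layer 1 (fine sand): t_1 = 8.20 × 0.19 / 0.5200 = 2.996 d
  layer 2 (coarse sand): t_2 = 9.11 × 0.22 / 0.5200 = 3.854 d
  layer 3 (medium sand): t_3 = 2.91 × 0.28 / 0.5200 = 1.567 d
  layer 4 (karst limestone): t_4 = 1.73 × 0.12 / 0.5200 = 0.3992 d
Total t = Σ t_i = 8.816 days.

8.82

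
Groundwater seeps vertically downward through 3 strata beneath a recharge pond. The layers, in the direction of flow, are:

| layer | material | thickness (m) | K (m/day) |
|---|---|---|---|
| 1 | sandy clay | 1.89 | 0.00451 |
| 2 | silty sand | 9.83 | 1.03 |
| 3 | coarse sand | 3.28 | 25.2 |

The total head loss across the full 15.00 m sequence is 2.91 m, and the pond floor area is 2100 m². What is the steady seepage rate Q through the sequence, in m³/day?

14.3

Flow is perpendicular to layering, so the layers act in series and the equivalent K is the thickness-weighted harmonic mean.
Total thickness L = 1.89 + 9.83 + 3.28 = 15.00 m.
Σ(b_i/K_i) = 1.89/0.00451 + 9.83/1.03 + 3.28/25.2 = 428.7 d.
K_eq = L / Σ(b_i/K_i) = 15.00 / 428.7 = 0.03499 m/day.
Q = K_eq · A · (Δh/L) = 0.03499 × 2100 × (2.91/15.00) = 14.25 m³/day.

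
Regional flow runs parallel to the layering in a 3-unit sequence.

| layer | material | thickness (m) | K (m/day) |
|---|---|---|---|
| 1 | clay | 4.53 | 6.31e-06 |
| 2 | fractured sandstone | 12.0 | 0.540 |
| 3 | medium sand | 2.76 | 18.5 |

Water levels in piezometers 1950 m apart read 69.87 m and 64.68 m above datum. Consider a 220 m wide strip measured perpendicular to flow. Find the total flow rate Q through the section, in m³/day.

33.7

Flow is parallel to layering, so each bed carries its own Darcy discharge and the transmissivities add.
Σ(K_i·b_i) = 6.31e-06×4.53 + 0.540×12.0 + 18.5×2.76 = 57.54 m²/day.
Hydraulic gradient i = (69.87 − 64.68) / 1950 = 5.19 / 1950 = 0.002662.
Q = Σ(K_i·b_i) · W · i = 57.54 × 220 × 0.002662 = 33.69 m³/day.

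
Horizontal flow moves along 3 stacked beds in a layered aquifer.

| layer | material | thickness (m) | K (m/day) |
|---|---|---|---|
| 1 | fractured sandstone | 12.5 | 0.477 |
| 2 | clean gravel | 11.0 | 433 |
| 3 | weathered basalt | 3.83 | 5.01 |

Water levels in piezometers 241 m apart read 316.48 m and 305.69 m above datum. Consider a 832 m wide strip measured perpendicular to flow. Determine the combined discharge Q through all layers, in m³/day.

178000

Flow is parallel to layering, so each bed carries its own Darcy discharge and the transmissivities add.
Σ(K_i·b_i) = 0.477×12.5 + 433×11.0 + 5.01×3.83 = 4788 m²/day.
Hydraulic gradient i = (316.48 − 305.69) / 241 = 10.79 / 241 = 0.04477.
Q = Σ(K_i·b_i) · W · i = 4788 × 832 × 0.04477 = 1.784e+05 m³/day.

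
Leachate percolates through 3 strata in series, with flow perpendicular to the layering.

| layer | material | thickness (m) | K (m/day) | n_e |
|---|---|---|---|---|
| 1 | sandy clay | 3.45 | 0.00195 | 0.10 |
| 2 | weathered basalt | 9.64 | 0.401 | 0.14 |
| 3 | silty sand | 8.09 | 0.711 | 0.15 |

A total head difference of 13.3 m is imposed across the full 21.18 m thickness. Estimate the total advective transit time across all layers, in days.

With flow normal to the layers, continuity requires the same specific discharge q through every layer.
Σ(b_i/K_i) = 3.45/0.00195 + 9.64/0.401 + 8.09/0.711 = 1805 d.
q = Δh / Σ(b_i/K_i) = 13.3 / 1805 = 0.007370 m/day.
In each layer the seepage velocity is v_i = q/n_i, so the layer transit time is t_i = b_i·n_i / q:
  layer 1 (sandy clay): t_1 = 3.45 × 0.10 / 0.007370 = 46.81 d
  layer 2 (weathered basalt): t_2 = 9.64 × 0.14 / 0.007370 = 183.1 d
  layer 3 (silty sand): t_3 = 8.09 × 0.15 / 0.007370 = 164.7 d
Total t = Σ t_i = 394.6 days.

395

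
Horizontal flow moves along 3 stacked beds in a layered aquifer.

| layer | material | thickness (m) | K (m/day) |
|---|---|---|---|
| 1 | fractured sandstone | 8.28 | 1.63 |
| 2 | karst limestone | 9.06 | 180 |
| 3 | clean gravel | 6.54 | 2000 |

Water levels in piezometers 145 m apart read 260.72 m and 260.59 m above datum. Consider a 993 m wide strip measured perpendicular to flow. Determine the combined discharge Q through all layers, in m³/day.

13100

Flow is parallel to layering, so each bed carries its own Darcy discharge and the transmissivities add.
Σ(K_i·b_i) = 1.63×8.28 + 180×9.06 + 2000×6.54 = 14724 m²/day.
Hydraulic gradient i = (260.72 − 260.59) / 145 = 0.13 / 145 = 0.0008966.
Q = Σ(K_i·b_i) · W · i = 14724 × 993 × 0.0008966 = 13109 m³/day.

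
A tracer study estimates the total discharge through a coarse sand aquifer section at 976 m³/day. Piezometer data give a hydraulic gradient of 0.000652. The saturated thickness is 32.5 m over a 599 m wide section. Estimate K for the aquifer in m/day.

Cross-sectional area A = 599 × 32.5 = 19468 m².
Hydraulic gradient i = 0.000652.
From Q = K·A·i, K = Q / (A·i) = 976 / (19468 × 0.0006520) = 76.89 m/day.

76.9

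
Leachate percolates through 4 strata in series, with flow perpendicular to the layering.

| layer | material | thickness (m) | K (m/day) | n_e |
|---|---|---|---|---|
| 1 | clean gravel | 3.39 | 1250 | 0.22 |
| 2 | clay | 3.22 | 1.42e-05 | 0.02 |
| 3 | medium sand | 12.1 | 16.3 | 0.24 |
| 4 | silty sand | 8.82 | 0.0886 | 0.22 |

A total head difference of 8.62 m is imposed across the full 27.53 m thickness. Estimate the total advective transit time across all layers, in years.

407

With flow normal to the layers, continuity requires the same specific discharge q through every layer.
Σ(b_i/K_i) = 3.39/1250 + 3.22/1.42e-05 + 12.1/16.3 + 8.82/0.0886 = 2.269e+05 d.
q = Δh / Σ(b_i/K_i) = 8.62 / 2.269e+05 = 3.800e-05 m/day.
In each layer the seepage velocity is v_i = q/n_i, so the layer transit time is t_i = b_i·n_i / q:
  layer 1 (clean gravel): t_1 = 3.39 × 0.22 / 3.800e-05 = 19628 d
  layer 2 (clay): t_2 = 3.22 × 0.02 / 3.800e-05 = 1695 d
  layer 3 (medium sand): t_3 = 12.1 × 0.24 / 3.800e-05 = 76427 d
  layer 4 (silty sand): t_4 = 8.82 × 0.22 / 3.800e-05 = 51067 d
Total t = Σ t_i = 1.488e+05 days = 407.4 years.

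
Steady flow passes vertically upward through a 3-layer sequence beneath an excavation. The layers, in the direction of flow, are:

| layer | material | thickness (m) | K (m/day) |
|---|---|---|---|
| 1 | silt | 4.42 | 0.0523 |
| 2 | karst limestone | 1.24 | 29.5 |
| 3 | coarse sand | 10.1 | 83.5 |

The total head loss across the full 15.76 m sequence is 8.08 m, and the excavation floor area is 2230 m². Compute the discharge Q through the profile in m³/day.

213

Flow is perpendicular to layering, so the layers act in series and the equivalent K is the thickness-weighted harmonic mean.
Total thickness L = 4.42 + 1.24 + 10.1 = 15.76 m.
Σ(b_i/K_i) = 4.42/0.0523 + 1.24/29.5 + 10.1/83.5 = 84.68 d.
K_eq = L / Σ(b_i/K_i) = 15.76 / 84.68 = 0.1861 m/day.
Q = K_eq · A · (Δh/L) = 0.1861 × 2230 × (8.08/15.76) = 212.8 m³/day.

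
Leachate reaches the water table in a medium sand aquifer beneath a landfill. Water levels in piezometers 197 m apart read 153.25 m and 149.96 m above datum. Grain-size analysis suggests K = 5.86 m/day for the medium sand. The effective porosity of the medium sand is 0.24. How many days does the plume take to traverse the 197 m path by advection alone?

Hydraulic gradient i = (153.25 − 149.96) / 197 = 3.29 / 197 = 0.01670.
Darcy flux q = K · i = 5.860 × 0.01670 = 0.09786 m/day.
Seepage velocity v = q / n_e = 0.09786 / 0.24 = 0.4078 m/day.
Travel time t = L / v = 197 / 0.4078 = 483.1 days.

483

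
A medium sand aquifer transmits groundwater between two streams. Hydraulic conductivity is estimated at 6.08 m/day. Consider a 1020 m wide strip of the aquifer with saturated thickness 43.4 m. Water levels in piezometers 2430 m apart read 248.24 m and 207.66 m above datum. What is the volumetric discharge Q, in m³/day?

4490

Cross-sectional area A = 1020 × 43.4 = 44268 m².
Hydraulic gradient i = (248.24 − 207.66) / 2430 = 40.58 / 2430 = 0.01670.
Darcy's law: Q = K · A · i = 6.080 × 44268 × 0.01670 = 4495 m³/day.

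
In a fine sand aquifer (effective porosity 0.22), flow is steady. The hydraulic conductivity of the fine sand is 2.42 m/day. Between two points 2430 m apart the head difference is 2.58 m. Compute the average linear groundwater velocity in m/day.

Hydraulic gradient i = Δh / L = 2.58 / 2430 = 0.001062.
Darcy flux q = K · i = 2.420 × 0.001062 = 0.002569 m/day.
Seepage velocity v = q / n_e = 0.002569 / 0.22 = 0.01168 m/day.

0.0117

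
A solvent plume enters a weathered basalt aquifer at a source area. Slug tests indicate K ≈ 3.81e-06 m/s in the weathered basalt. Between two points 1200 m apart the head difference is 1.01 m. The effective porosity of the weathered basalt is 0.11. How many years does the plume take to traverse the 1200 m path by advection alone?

1300

Convert K: 3.81e-06 m/s × 86400 = 0.3292 m/day.
Hydraulic gradient i = Δh / L = 1.01 / 1200 = 0.0008417.
Darcy flux q = K · i = 0.3292 × 0.0008417 = 0.0002771 m/day.
Seepage velocity v = q / n_e = 0.0002771 / 0.11 = 0.002519 m/day.
Travel time t = L / v = 1200 / 0.002519 = 4.764e+05 days = 1304 years.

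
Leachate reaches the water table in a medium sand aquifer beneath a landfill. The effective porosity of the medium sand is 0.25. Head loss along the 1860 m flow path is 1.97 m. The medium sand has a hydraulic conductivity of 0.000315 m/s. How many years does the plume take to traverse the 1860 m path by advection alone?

Convert K: 0.000315 m/s × 86400 = 27.22 m/day.
Hydraulic gradient i = Δh / L = 1.97 / 1860 = 0.001059.
Darcy flux q = K · i = 27.22 × 0.001059 = 0.02883 m/day.
Seepage velocity v = q / n_e = 0.02883 / 0.25 = 0.1153 m/day.
Travel time t = L / v = 1860 / 0.1153 = 16132 days = 44.17 years.

44.2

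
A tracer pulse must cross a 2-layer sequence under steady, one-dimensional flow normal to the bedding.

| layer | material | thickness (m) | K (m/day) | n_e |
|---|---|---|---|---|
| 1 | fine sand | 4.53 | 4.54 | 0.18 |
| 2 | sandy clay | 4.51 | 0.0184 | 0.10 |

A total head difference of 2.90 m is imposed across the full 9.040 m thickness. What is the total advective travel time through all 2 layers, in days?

107

With flow normal to the layers, continuity requires the same specific discharge q through every layer.
Σ(b_i/K_i) = 4.53/4.54 + 4.51/0.0184 = 246.1 d.
q = Δh / Σ(b_i/K_i) = 2.90 / 246.1 = 0.01178 m/day.
In each layer the seepage velocity is v_i = q/n_i, so the layer transit time is t_i = b_i·n_i / q:
  layer 1 (fine sand): t_1 = 4.53 × 0.18 / 0.01178 = 69.20 d
  layer 2 (sandy clay): t_2 = 4.51 × 0.10 / 0.01178 = 38.27 d
Total t = Σ t_i = 107.5 days.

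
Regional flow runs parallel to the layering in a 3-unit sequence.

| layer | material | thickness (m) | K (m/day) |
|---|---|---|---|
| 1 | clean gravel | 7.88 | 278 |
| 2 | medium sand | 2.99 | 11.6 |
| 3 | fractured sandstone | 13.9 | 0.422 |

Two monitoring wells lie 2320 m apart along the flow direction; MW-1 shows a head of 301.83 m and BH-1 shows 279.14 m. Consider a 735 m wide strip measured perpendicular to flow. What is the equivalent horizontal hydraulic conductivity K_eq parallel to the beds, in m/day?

90.1

Flow is parallel to layering, so each bed carries its own Darcy discharge and the transmissivities add.
Σ(K_i·b_i) = 278×7.88 + 11.6×2.99 + 0.422×13.9 = 2231 m²/day.
Total thickness b = 24.77 m, so K_eq = Σ(K_i·b_i)/b = 90.08 m/day.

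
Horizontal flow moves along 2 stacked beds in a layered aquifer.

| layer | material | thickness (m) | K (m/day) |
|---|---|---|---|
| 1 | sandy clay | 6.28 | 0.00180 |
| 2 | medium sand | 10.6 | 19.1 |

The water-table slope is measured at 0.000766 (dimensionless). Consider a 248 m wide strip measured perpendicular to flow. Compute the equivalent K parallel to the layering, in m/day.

12.0

Flow is parallel to layering, so each bed carries its own Darcy discharge and the transmissivities add.
Σ(K_i·b_i) = 0.00180×6.28 + 19.1×10.6 = 202.5 m²/day.
Total thickness b = 16.88 m, so K_eq = Σ(K_i·b_i)/b = 11.99 m/day.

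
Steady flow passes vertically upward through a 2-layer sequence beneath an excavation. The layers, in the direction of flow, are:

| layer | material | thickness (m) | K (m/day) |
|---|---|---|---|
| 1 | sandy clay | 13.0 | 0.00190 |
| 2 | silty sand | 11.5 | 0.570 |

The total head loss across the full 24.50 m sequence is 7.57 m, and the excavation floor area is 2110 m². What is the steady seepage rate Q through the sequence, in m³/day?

2.33

Flow is perpendicular to layering, so the layers act in series and the equivalent K is the thickness-weighted harmonic mean.
Total thickness L = 13.0 + 11.5 = 24.50 m.
Σ(b_i/K_i) = 13.0/0.00190 + 11.5/0.570 = 6862 d.
K_eq = L / Σ(b_i/K_i) = 24.50 / 6862 = 0.003570 m/day.
Q = K_eq · A · (Δh/L) = 0.003570 × 2110 × (7.57/24.50) = 2.328 m³/day.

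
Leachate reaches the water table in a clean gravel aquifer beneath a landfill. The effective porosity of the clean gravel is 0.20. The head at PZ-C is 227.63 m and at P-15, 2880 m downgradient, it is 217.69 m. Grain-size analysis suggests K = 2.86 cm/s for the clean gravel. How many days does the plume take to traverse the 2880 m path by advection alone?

67.5

Convert K: 2.86 cm/s × 864 = 2471 m/day.
Hydraulic gradient i = (227.63 − 217.69) / 2880 = 9.94 / 2880 = 0.003451.
Darcy flux q = K · i = 2471 × 0.003451 = 8.529 m/day.
Seepage velocity v = q / n_e = 8.529 / 0.20 = 42.64 m/day.
Travel time t = L / v = 2880 / 42.64 = 67.54 days.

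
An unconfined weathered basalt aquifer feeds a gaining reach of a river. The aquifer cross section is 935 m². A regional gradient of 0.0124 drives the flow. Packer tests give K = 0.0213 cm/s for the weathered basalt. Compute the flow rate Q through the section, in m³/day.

213

Convert K: 0.0213 cm/s × 864 = 18.40 m/day.
Hydraulic gradient i = 0.0124.
Darcy's law: Q = K · A · i = 18.40 × 935.0 × 0.01240 = 213.4 m³/day.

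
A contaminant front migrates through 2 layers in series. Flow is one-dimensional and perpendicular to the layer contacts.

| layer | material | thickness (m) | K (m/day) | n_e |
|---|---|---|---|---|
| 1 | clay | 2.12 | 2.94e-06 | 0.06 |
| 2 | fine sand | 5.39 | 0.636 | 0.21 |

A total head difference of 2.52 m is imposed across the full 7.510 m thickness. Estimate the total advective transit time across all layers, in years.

986

With flow normal to the layers, continuity requires the same specific discharge q through every layer.
Σ(b_i/K_i) = 2.12/2.94e-06 + 5.39/0.636 = 7.211e+05 d.
q = Δh / Σ(b_i/K_i) = 2.52 / 7.211e+05 = 3.495e-06 m/day.
In each layer the seepage velocity is v_i = q/n_i, so the layer transit time is t_i = b_i·n_i / q:
  layer 1 (clay): t_1 = 2.12 × 0.06 / 3.495e-06 = 36398 d
  layer 2 (fine sand): t_2 = 5.39 × 0.21 / 3.495e-06 = 3.239e+05 d
Total t = Σ t_i = 3.603e+05 days = 986.4 years.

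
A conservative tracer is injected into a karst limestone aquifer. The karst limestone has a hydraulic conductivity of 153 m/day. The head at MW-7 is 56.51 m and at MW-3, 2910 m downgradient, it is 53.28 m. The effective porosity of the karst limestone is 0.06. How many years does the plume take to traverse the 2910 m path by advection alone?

2.81

Hydraulic gradient i = (56.51 − 53.28) / 2910 = 3.23 / 2910 = 0.001110.
Darcy flux q = K · i = 153.0 × 0.001110 = 0.1698 m/day.
Seepage velocity v = q / n_e = 0.1698 / 0.06 = 2.830 m/day.
Travel time t = L / v = 2910 / 2.830 = 1028 days = 2.815 years.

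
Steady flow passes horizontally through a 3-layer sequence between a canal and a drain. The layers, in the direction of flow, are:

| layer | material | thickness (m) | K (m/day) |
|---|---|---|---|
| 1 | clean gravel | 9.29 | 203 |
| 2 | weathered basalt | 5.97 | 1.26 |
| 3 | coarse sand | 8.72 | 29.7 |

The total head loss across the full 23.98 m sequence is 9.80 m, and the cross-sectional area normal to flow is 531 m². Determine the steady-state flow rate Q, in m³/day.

Flow is perpendicular to layering, so the layers act in series and the equivalent K is the thickness-weighted harmonic mean.
Total thickness L = 9.29 + 5.97 + 8.72 = 23.98 m.
Σ(b_i/K_i) = 9.29/203 + 5.97/1.26 + 8.72/29.7 = 5.077 d.
K_eq = L / Σ(b_i/K_i) = 23.98 / 5.077 = 4.723 m/day.
Q = K_eq · A · (Δh/L) = 4.723 × 531 × (9.80/23.98) = 1025 m³/day.

1020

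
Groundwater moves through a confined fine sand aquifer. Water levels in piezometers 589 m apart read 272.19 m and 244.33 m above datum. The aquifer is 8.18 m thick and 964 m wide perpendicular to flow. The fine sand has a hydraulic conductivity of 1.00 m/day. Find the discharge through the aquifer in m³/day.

373

Cross-sectional area A = 964 × 8.18 = 7886 m².
Hydraulic gradient i = (272.19 − 244.33) / 589 = 27.86 / 589 = 0.04730.
Darcy's law: Q = K · A · i = 1.000 × 7886 × 0.04730 = 373.0 m³/day.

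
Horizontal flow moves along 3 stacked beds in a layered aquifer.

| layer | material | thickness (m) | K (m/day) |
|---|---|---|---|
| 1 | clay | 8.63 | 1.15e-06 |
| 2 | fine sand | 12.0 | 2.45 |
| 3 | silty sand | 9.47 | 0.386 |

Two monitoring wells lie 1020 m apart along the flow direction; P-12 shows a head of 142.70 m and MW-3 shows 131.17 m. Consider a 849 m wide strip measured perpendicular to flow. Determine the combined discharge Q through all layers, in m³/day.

Flow is parallel to layering, so each bed carries its own Darcy discharge and the transmissivities add.
Σ(K_i·b_i) = 1.15e-06×8.63 + 2.45×12.0 + 0.386×9.47 = 33.06 m²/day.
Hydraulic gradient i = (142.70 − 131.17) / 1020 = 11.53 / 1020 = 0.01130.
Q = Σ(K_i·b_i) · W · i = 33.06 × 849 × 0.01130 = 317.2 m³/day.

317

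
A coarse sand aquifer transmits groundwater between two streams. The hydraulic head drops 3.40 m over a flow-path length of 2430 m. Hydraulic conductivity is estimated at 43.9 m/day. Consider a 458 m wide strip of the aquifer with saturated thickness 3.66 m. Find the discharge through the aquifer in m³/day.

103

Cross-sectional area A = 458 × 3.66 = 1676 m².
Hydraulic gradient i = Δh / L = 3.40 / 2430 = 0.001399.
Darcy's law: Q = K · A · i = 43.90 × 1676 × 0.001399 = 103.0 m³/day.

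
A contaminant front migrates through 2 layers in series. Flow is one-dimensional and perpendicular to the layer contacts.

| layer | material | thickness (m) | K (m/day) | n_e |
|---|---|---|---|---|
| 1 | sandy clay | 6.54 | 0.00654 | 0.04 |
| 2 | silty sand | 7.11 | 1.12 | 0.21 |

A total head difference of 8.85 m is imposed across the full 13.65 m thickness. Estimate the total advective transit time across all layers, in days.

200

With flow normal to the layers, continuity requires the same specific discharge q through every layer.
Σ(b_i/K_i) = 6.54/0.00654 + 7.11/1.12 = 1006 d.
q = Δh / Σ(b_i/K_i) = 8.85 / 1006 = 0.008794 m/day.
In each layer the seepage velocity is v_i = q/n_i, so the layer transit time is t_i = b_i·n_i / q:
  layer 1 (sandy clay): t_1 = 6.54 × 0.04 / 0.008794 = 29.75 d
  layer 2 (silty sand): t_2 = 7.11 × 0.21 / 0.008794 = 169.8 d
Total t = Σ t_i = 199.5 days.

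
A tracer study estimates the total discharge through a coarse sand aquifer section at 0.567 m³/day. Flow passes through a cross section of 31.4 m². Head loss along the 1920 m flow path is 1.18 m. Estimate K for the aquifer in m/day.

Hydraulic gradient i = Δh / L = 1.18 / 1920 = 0.0006146.
From Q = K·A·i, K = Q / (A·i) = 0.567 / (31.40 × 0.0006146) = 29.38 m/day.

29.4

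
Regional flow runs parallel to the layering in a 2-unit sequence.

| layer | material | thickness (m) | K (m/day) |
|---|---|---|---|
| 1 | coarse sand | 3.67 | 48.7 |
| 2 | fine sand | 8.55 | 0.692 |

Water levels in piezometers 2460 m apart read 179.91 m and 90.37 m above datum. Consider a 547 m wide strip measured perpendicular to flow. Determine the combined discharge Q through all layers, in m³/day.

3680

Flow is parallel to layering, so each bed carries its own Darcy discharge and the transmissivities add.
Σ(K_i·b_i) = 48.7×3.67 + 0.692×8.55 = 184.6 m²/day.
Hydraulic gradient i = (179.91 − 90.37) / 2460 = 89.54 / 2460 = 0.03640.
Q = Σ(K_i·b_i) · W · i = 184.6 × 547 × 0.03640 = 3676 m³/day.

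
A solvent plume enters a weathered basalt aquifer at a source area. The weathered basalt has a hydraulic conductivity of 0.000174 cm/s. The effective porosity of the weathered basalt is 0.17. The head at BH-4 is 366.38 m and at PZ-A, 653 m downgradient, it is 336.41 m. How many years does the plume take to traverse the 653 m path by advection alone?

Convert K: 0.000174 cm/s × 864 = 0.1503 m/day.
Hydraulic gradient i = (366.38 − 336.41) / 653 = 29.97 / 653 = 0.04590.
Darcy flux q = K · i = 0.1503 × 0.04590 = 0.006900 m/day.
Seepage velocity v = q / n_e = 0.006900 / 0.17 = 0.04059 m/day.
Travel time t = L / v = 653 / 0.04059 = 16089 days = 44.05 years.

44.0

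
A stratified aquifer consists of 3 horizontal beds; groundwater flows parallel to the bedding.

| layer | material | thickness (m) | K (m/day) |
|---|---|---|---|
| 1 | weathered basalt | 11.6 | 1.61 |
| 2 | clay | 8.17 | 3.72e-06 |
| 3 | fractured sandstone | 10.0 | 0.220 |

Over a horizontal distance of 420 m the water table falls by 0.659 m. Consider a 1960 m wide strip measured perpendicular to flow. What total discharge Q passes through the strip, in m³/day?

64.2

Flow is parallel to layering, so each bed carries its own Darcy discharge and the transmissivities add.
Σ(K_i·b_i) = 1.61×11.6 + 3.72e-06×8.17 + 0.220×10.0 = 20.88 m²/day.
Hydraulic gradient i = Δh / L = 0.659 / 420 = 0.001569.
Q = Σ(K_i·b_i) · W · i = 20.88 × 1960 × 0.001569 = 64.20 m³/day.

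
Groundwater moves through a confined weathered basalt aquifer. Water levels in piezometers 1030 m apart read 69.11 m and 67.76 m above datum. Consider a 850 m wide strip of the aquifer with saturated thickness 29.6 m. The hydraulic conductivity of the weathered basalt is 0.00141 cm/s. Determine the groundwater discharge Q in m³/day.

40.2

Convert K: 0.00141 cm/s × 864 = 1.218 m/day.
Cross-sectional area A = 850 × 29.6 = 25160 m².
Hydraulic gradient i = (69.11 − 67.76) / 1030 = 1.35 / 1030 = 0.001311.
Darcy's law: Q = K · A · i = 1.218 × 25160 × 0.001311 = 40.17 m³/day.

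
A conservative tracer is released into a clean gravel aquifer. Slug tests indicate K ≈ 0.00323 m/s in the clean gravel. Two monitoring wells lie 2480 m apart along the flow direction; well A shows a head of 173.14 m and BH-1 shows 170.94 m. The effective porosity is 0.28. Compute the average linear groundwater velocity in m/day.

0.884

Convert K: 0.00323 m/s × 86400 = 279.1 m/day.
Hydraulic gradient i = (173.14 − 170.94) / 2480 = 2.2 / 2480 = 0.0008871.
Darcy flux q = K · i = 279.1 × 0.0008871 = 0.2476 m/day.
Seepage velocity v = q / n_e = 0.2476 / 0.28 = 0.8842 m/day.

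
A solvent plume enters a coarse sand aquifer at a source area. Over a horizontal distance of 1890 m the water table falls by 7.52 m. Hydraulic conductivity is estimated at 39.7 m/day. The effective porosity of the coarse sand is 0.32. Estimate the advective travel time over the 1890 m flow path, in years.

10.5

Hydraulic gradient i = Δh / L = 7.52 / 1890 = 0.003979.
Darcy flux q = K · i = 39.70 × 0.003979 = 0.1580 m/day.
Seepage velocity v = q / n_e = 0.1580 / 0.32 = 0.4936 m/day.
Travel time t = L / v = 1890 / 0.4936 = 3829 days = 10.48 years.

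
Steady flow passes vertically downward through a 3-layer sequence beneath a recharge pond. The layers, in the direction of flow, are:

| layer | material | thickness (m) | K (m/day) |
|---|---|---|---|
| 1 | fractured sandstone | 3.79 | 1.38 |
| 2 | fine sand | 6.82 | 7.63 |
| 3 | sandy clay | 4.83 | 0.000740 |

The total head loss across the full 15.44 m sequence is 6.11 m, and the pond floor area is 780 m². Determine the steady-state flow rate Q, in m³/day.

Flow is perpendicular to layering, so the layers act in series and the equivalent K is the thickness-weighted harmonic mean.
Total thickness L = 3.79 + 6.82 + 4.83 = 15.44 m.
Σ(b_i/K_i) = 3.79/1.38 + 6.82/7.63 + 4.83/0.000740 = 6531 d.
K_eq = L / Σ(b_i/K_i) = 15.44 / 6531 = 0.002364 m/day.
Q = K_eq · A · (Δh/L) = 0.002364 × 780 × (6.11/15.44) = 0.7298 m³/day.

0.730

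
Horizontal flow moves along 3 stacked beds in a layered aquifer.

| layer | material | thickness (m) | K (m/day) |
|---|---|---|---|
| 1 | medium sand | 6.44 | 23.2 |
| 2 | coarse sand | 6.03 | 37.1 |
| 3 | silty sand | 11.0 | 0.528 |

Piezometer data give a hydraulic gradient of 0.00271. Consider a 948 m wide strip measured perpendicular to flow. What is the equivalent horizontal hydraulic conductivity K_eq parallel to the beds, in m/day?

Flow is parallel to layering, so each bed carries its own Darcy discharge and the transmissivities add.
Σ(K_i·b_i) = 23.2×6.44 + 37.1×6.03 + 0.528×11.0 = 378.9 m²/day.
Total thickness b = 23.47 m, so K_eq = Σ(K_i·b_i)/b = 16.15 m/day.

16.1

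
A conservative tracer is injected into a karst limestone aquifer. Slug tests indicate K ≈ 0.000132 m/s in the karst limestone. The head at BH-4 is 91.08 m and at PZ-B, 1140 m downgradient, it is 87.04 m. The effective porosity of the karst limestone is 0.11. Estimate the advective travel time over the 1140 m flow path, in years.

Convert K: 0.000132 m/s × 86400 = 11.40 m/day.
Hydraulic gradient i = (91.08 − 87.04) / 1140 = 4.04 / 1140 = 0.003544.
Darcy flux q = K · i = 11.40 × 0.003544 = 0.04042 m/day.
Seepage velocity v = q / n_e = 0.04042 / 0.11 = 0.3674 m/day.
Travel time t = L / v = 1140 / 0.3674 = 3103 days = 8.495 years.

8.49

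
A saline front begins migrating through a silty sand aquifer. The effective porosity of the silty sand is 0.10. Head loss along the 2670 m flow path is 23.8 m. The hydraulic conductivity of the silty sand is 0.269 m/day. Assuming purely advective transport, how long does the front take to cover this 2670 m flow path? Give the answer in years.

305

Hydraulic gradient i = Δh / L = 23.8 / 2670 = 0.008914.
Darcy flux q = K · i = 0.2690 × 0.008914 = 0.002398 m/day.
Seepage velocity v = q / n_e = 0.002398 / 0.10 = 0.02398 m/day.
Travel time t = L / v = 2670 / 0.02398 = 1.114e+05 days = 304.9 years.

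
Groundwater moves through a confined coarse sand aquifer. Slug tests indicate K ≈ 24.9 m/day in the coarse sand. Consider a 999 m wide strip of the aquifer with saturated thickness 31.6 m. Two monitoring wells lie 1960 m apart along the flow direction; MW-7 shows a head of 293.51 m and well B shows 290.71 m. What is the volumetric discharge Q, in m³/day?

1120

Cross-sectional area A = 999 × 31.6 = 31568 m².
Hydraulic gradient i = (293.51 − 290.71) / 1960 = 2.8 / 1960 = 0.001429.
Darcy's law: Q = K · A · i = 24.90 × 31568 × 0.001429 = 1123 m³/day.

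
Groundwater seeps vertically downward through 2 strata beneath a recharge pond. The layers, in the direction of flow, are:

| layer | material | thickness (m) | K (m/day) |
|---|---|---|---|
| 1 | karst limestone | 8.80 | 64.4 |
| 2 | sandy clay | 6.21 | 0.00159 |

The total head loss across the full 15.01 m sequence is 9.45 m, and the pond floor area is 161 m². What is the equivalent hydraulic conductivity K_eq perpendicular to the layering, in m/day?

0.00384

Flow is perpendicular to layering, so the layers act in series and the equivalent K is the thickness-weighted harmonic mean.
Total thickness L = 8.80 + 6.21 = 15.01 m.
Σ(b_i/K_i) = 8.80/64.4 + 6.21/0.00159 = 3906 d.
K_eq = L / Σ(b_i/K_i) = 15.01 / 3906 = 0.003843 m/day.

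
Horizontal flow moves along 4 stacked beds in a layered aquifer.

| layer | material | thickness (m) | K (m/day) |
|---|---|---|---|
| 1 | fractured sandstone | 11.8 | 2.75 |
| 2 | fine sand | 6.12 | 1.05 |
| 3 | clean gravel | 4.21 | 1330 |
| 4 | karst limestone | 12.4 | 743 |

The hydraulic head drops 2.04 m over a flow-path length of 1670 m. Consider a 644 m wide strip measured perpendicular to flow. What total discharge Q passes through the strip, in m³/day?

Flow is parallel to layering, so each bed carries its own Darcy discharge and the transmissivities add.
Σ(K_i·b_i) = 2.75×11.8 + 1.05×6.12 + 1330×4.21 + 743×12.4 = 14851 m²/day.
Hydraulic gradient i = Δh / L = 2.04 / 1670 = 0.001222.
Q = Σ(K_i·b_i) · W · i = 14851 × 644 × 0.001222 = 11683 m³/day.

11700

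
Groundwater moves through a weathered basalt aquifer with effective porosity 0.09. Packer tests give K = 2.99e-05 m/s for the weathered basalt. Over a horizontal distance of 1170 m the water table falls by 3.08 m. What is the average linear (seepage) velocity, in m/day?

0.0756

Convert K: 2.99e-05 m/s × 86400 = 2.583 m/day.
Hydraulic gradient i = Δh / L = 3.08 / 1170 = 0.002632.
Darcy flux q = K · i = 2.583 × 0.002632 = 0.006801 m/day.
Seepage velocity v = q / n_e = 0.006801 / 0.09 = 0.07556 m/day.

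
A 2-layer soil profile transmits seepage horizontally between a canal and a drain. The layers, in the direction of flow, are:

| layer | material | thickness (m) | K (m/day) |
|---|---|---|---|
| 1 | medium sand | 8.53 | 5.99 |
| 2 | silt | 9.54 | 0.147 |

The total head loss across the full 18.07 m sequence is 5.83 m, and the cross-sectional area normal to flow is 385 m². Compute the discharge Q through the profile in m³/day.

Flow is perpendicular to layering, so the layers act in series and the equivalent K is the thickness-weighted harmonic mean.
Total thickness L = 8.53 + 9.54 = 18.07 m.
Σ(b_i/K_i) = 8.53/5.99 + 9.54/0.147 = 66.32 d.
K_eq = L / Σ(b_i/K_i) = 18.07 / 66.32 = 0.2725 m/day.
Q = K_eq · A · (Δh/L) = 0.2725 × 385 × (5.83/18.07) = 33.84 m³/day.

33.8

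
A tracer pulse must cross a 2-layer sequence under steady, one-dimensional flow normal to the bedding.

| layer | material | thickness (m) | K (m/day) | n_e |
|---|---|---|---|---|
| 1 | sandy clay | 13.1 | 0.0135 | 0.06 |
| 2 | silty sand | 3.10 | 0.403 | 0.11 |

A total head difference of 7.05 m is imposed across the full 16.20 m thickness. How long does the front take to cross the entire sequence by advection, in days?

156

With flow normal to the layers, continuity requires the same specific discharge q through every layer.
Σ(b_i/K_i) = 13.1/0.0135 + 3.10/0.403 = 978.1 d.
q = Δh / Σ(b_i/K_i) = 7.05 / 978.1 = 0.007208 m/day.
In each layer the seepage velocity is v_i = q/n_i, so the layer transit time is t_i = b_i·n_i / q:
  layer 1 (sandy clay): t_1 = 13.1 × 0.06 / 0.007208 = 109.0 d
  layer 2 (silty sand): t_2 = 3.10 × 0.11 / 0.007208 = 47.31 d
Total t = Σ t_i = 156.4 days.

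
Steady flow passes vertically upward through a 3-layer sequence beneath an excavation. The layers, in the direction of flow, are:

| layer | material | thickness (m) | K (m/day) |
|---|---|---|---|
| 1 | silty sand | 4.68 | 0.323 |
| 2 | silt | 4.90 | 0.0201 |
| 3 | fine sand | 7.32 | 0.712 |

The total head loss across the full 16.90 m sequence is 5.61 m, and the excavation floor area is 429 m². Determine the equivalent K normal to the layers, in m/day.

0.0629

Flow is perpendicular to layering, so the layers act in series and the equivalent K is the thickness-weighted harmonic mean.
Total thickness L = 4.68 + 4.90 + 7.32 = 16.90 m.
Σ(b_i/K_i) = 4.68/0.323 + 4.90/0.0201 + 7.32/0.712 = 268.6 d.
K_eq = L / Σ(b_i/K_i) = 16.90 / 268.6 = 0.06293 m/day.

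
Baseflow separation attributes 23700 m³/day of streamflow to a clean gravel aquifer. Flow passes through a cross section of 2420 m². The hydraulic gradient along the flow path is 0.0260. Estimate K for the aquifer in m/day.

377

Hydraulic gradient i = 0.0260.
From Q = K·A·i, K = Q / (A·i) = 23700 / (2420 × 0.02600) = 376.7 m/day.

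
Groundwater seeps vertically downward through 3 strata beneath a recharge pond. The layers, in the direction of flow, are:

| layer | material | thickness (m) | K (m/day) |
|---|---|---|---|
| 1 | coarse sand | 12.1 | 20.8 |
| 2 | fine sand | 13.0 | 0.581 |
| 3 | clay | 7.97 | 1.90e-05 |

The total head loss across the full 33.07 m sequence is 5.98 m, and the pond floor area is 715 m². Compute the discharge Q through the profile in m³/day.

0.0102

Flow is perpendicular to layering, so the layers act in series and the equivalent K is the thickness-weighted harmonic mean.
Total thickness L = 12.1 + 13.0 + 7.97 = 33.07 m.
Σ(b_i/K_i) = 12.1/20.8 + 13.0/0.581 + 7.97/1.90e-05 = 4.195e+05 d.
K_eq = L / Σ(b_i/K_i) = 33.07 / 4.195e+05 = 7.883e-05 m/day.
Q = K_eq · A · (Δh/L) = 7.883e-05 × 715 × (5.98/33.07) = 0.01019 m³/day.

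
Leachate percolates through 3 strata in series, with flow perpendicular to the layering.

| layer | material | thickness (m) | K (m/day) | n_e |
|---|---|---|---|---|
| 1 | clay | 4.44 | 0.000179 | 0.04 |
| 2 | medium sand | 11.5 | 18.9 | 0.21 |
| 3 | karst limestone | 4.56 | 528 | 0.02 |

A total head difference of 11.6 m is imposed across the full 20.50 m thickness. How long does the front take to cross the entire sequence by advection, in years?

15.7

With flow normal to the layers, continuity requires the same specific discharge q through every layer.
Σ(b_i/K_i) = 4.44/0.000179 + 11.5/18.9 + 4.56/528 = 24805 d.
q = Δh / Σ(b_i/K_i) = 11.6 / 24805 = 0.0004676 m/day.
In each layer the seepage velocity is v_i = q/n_i, so the layer transit time is t_i = b_i·n_i / q:
  layer 1 (clay): t_1 = 4.44 × 0.04 / 0.0004676 = 379.8 d
  layer 2 (medium sand): t_2 = 11.5 × 0.21 / 0.0004676 = 5164 d
  layer 3 (karst limestone): t_3 = 4.56 × 0.02 / 0.0004676 = 195.0 d
Total t = Σ t_i = 5739 days = 15.71 years.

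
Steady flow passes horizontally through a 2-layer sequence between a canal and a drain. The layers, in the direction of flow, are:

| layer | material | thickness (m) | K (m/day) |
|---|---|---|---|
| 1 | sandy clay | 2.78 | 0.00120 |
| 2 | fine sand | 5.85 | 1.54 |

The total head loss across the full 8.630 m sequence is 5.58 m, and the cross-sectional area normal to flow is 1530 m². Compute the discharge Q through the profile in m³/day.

Flow is perpendicular to layering, so the layers act in series and the equivalent K is the thickness-weighted harmonic mean.
Total thickness L = 2.78 + 5.85 = 8.630 m.
Σ(b_i/K_i) = 2.78/0.00120 + 5.85/1.54 = 2320 d.
K_eq = L / Σ(b_i/K_i) = 8.630 / 2320 = 0.003719 m/day.
Q = K_eq · A · (Δh/L) = 0.003719 × 1530 × (5.58/8.630) = 3.679 m³/day.

3.68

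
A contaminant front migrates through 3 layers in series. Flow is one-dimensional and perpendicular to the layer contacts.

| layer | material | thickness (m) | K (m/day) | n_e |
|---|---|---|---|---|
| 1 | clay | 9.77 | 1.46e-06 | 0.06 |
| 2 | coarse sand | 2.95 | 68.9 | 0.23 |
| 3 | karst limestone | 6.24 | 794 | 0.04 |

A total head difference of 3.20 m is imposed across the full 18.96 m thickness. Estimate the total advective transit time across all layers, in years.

8670

With flow normal to the layers, continuity requires the same specific discharge q through every layer.
Σ(b_i/K_i) = 9.77/1.46e-06 + 2.95/68.9 + 6.24/794 = 6.692e+06 d.
q = Δh / Σ(b_i/K_i) = 3.20 / 6.692e+06 = 4.782e-07 m/day.
In each layer the seepage velocity is v_i = q/n_i, so the layer transit time is t_i = b_i·n_i / q:
  layer 1 (clay): t_1 = 9.77 × 0.06 / 4.782e-07 = 1.226e+06 d
  layer 2 (coarse sand): t_2 = 2.95 × 0.23 / 4.782e-07 = 1.419e+06 d
  layer 3 (karst limestone): t_3 = 6.24 × 0.04 / 4.782e-07 = 5.220e+05 d
Total t = Σ t_i = 3.167e+06 days = 8670 years.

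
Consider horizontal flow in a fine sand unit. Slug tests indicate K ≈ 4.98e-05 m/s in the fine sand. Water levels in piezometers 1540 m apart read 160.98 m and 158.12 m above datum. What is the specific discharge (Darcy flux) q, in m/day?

0.00799

Convert K: 4.98e-05 m/s × 86400 = 4.303 m/day.
Hydraulic gradient i = (160.98 − 158.12) / 1540 = 2.86 / 1540 = 0.001857.
Specific discharge q = K · i = 4.303 × 0.001857 = 0.007991 m/day.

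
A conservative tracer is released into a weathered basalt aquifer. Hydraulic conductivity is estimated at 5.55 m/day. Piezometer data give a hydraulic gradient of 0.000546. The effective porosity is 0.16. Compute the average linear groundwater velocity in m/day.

Hydraulic gradient i = 0.000546.
Darcy flux q = K · i = 5.550 × 0.0005460 = 0.003030 m/day.
Seepage velocity v = q / n_e = 0.003030 / 0.16 = 0.01894 m/day.

0.0189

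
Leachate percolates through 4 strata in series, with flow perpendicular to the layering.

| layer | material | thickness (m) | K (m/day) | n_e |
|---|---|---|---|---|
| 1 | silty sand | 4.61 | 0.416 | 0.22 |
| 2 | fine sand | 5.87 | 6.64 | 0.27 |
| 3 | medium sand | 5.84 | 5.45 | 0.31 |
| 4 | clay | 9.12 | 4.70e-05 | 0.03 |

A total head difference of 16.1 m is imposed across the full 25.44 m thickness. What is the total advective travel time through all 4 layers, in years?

With flow normal to the layers, continuity requires the same specific discharge q through every layer.
Σ(b_i/K_i) = 4.61/0.416 + 5.87/6.64 + 5.84/5.45 + 9.12/4.70e-05 = 1.941e+05 d.
q = Δh / Σ(b_i/K_i) = 16.1 / 1.941e+05 = 8.297e-05 m/day.
In each layer the seepage velocity is v_i = q/n_i, so the layer transit time is t_i = b_i·n_i / q:
  layer 1 (silty sand): t_1 = 4.61 × 0.22 / 8.297e-05 = 12224 d
  layer 2 (fine sand): t_2 = 5.87 × 0.27 / 8.297e-05 = 19103 d
  layer 3 (medium sand): t_3 = 5.84 × 0.31 / 8.297e-05 = 21821 d
  layer 4 (clay): t_4 = 9.12 × 0.03 / 8.297e-05 = 3298 d
Total t = Σ t_i = 56446 days = 154.5 years.

155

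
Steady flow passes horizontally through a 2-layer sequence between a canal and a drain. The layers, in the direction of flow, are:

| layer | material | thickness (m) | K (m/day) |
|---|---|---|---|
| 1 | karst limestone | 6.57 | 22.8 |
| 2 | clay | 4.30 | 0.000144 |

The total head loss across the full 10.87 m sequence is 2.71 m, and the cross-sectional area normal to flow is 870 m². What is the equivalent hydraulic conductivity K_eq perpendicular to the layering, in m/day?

0.000364

Flow is perpendicular to layering, so the layers act in series and the equivalent K is the thickness-weighted harmonic mean.
Total thickness L = 6.57 + 4.30 = 10.87 m.
Σ(b_i/K_i) = 6.57/22.8 + 4.30/0.000144 = 29861 d.
K_eq = L / Σ(b_i/K_i) = 10.87 / 29861 = 0.0003640 m/day.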